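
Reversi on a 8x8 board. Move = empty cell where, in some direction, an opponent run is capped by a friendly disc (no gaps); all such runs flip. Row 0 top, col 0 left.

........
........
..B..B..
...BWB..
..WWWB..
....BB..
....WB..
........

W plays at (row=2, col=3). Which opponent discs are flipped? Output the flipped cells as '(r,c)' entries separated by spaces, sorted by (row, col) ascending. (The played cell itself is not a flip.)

Dir NW: first cell '.' (not opp) -> no flip
Dir N: first cell '.' (not opp) -> no flip
Dir NE: first cell '.' (not opp) -> no flip
Dir W: opp run (2,2), next='.' -> no flip
Dir E: first cell '.' (not opp) -> no flip
Dir SW: first cell '.' (not opp) -> no flip
Dir S: opp run (3,3) capped by W -> flip
Dir SE: first cell 'W' (not opp) -> no flip

Answer: (3,3)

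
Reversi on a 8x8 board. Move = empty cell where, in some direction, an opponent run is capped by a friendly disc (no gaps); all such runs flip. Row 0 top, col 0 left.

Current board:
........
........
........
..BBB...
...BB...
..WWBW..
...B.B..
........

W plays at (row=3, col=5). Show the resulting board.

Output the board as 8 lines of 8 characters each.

Place W at (3,5); scan 8 dirs for brackets.
Dir NW: first cell '.' (not opp) -> no flip
Dir N: first cell '.' (not opp) -> no flip
Dir NE: first cell '.' (not opp) -> no flip
Dir W: opp run (3,4) (3,3) (3,2), next='.' -> no flip
Dir E: first cell '.' (not opp) -> no flip
Dir SW: opp run (4,4) capped by W -> flip
Dir S: first cell '.' (not opp) -> no flip
Dir SE: first cell '.' (not opp) -> no flip
All flips: (4,4)

Answer: ........
........
........
..BBBW..
...BW...
..WWBW..
...B.B..
........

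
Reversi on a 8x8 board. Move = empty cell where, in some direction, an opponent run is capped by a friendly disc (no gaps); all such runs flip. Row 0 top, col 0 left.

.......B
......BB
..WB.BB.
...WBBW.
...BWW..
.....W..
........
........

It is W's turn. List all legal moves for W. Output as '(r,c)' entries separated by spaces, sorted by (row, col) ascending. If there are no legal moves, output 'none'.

(0,5): no bracket -> illegal
(0,6): flips 2 -> legal
(1,2): flips 2 -> legal
(1,3): flips 1 -> legal
(1,4): flips 1 -> legal
(1,5): flips 2 -> legal
(2,4): flips 2 -> legal
(2,7): no bracket -> illegal
(3,2): no bracket -> illegal
(3,7): no bracket -> illegal
(4,2): flips 1 -> legal
(4,6): no bracket -> illegal
(5,2): no bracket -> illegal
(5,3): flips 1 -> legal
(5,4): no bracket -> illegal

Answer: (0,6) (1,2) (1,3) (1,4) (1,5) (2,4) (4,2) (5,3)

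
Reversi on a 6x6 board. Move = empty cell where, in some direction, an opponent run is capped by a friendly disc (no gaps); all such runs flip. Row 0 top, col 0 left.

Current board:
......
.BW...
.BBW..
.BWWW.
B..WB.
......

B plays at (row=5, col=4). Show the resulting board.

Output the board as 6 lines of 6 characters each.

Place B at (5,4); scan 8 dirs for brackets.
Dir NW: opp run (4,3) (3,2) capped by B -> flip
Dir N: first cell 'B' (not opp) -> no flip
Dir NE: first cell '.' (not opp) -> no flip
Dir W: first cell '.' (not opp) -> no flip
Dir E: first cell '.' (not opp) -> no flip
Dir SW: edge -> no flip
Dir S: edge -> no flip
Dir SE: edge -> no flip
All flips: (3,2) (4,3)

Answer: ......
.BW...
.BBW..
.BBWW.
B..BB.
....B.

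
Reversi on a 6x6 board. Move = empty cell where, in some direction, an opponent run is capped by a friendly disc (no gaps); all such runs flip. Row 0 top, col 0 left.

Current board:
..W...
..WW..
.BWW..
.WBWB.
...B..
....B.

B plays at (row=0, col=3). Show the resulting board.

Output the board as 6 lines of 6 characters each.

Answer: ..WB..
..BB..
.BWB..
.WBBB.
...B..
....B.

Derivation:
Place B at (0,3); scan 8 dirs for brackets.
Dir NW: edge -> no flip
Dir N: edge -> no flip
Dir NE: edge -> no flip
Dir W: opp run (0,2), next='.' -> no flip
Dir E: first cell '.' (not opp) -> no flip
Dir SW: opp run (1,2) capped by B -> flip
Dir S: opp run (1,3) (2,3) (3,3) capped by B -> flip
Dir SE: first cell '.' (not opp) -> no flip
All flips: (1,2) (1,3) (2,3) (3,3)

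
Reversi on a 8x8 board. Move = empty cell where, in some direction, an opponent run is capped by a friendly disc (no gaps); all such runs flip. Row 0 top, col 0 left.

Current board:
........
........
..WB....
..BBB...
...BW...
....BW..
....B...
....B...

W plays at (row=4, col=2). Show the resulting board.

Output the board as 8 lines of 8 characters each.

Answer: ........
........
..WB....
..WBB...
..WWW...
....BW..
....B...
....B...

Derivation:
Place W at (4,2); scan 8 dirs for brackets.
Dir NW: first cell '.' (not opp) -> no flip
Dir N: opp run (3,2) capped by W -> flip
Dir NE: opp run (3,3), next='.' -> no flip
Dir W: first cell '.' (not opp) -> no flip
Dir E: opp run (4,3) capped by W -> flip
Dir SW: first cell '.' (not opp) -> no flip
Dir S: first cell '.' (not opp) -> no flip
Dir SE: first cell '.' (not opp) -> no flip
All flips: (3,2) (4,3)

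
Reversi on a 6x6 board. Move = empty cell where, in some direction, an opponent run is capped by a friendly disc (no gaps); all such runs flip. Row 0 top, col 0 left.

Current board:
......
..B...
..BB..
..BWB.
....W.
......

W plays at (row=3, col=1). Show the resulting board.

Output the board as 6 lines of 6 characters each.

Answer: ......
..B...
..BB..
.WWWB.
....W.
......

Derivation:
Place W at (3,1); scan 8 dirs for brackets.
Dir NW: first cell '.' (not opp) -> no flip
Dir N: first cell '.' (not opp) -> no flip
Dir NE: opp run (2,2), next='.' -> no flip
Dir W: first cell '.' (not opp) -> no flip
Dir E: opp run (3,2) capped by W -> flip
Dir SW: first cell '.' (not opp) -> no flip
Dir S: first cell '.' (not opp) -> no flip
Dir SE: first cell '.' (not opp) -> no flip
All flips: (3,2)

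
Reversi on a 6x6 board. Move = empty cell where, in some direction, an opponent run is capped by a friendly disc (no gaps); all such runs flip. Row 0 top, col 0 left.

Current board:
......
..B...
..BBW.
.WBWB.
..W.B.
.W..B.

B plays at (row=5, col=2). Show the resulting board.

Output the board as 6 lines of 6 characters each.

Place B at (5,2); scan 8 dirs for brackets.
Dir NW: first cell '.' (not opp) -> no flip
Dir N: opp run (4,2) capped by B -> flip
Dir NE: first cell '.' (not opp) -> no flip
Dir W: opp run (5,1), next='.' -> no flip
Dir E: first cell '.' (not opp) -> no flip
Dir SW: edge -> no flip
Dir S: edge -> no flip
Dir SE: edge -> no flip
All flips: (4,2)

Answer: ......
..B...
..BBW.
.WBWB.
..B.B.
.WB.B.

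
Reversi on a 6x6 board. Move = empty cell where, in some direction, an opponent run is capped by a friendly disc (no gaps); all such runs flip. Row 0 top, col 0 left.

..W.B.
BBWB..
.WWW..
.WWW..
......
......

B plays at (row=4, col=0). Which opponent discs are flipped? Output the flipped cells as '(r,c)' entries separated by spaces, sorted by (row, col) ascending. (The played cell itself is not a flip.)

Answer: (2,2) (3,1)

Derivation:
Dir NW: edge -> no flip
Dir N: first cell '.' (not opp) -> no flip
Dir NE: opp run (3,1) (2,2) capped by B -> flip
Dir W: edge -> no flip
Dir E: first cell '.' (not opp) -> no flip
Dir SW: edge -> no flip
Dir S: first cell '.' (not opp) -> no flip
Dir SE: first cell '.' (not opp) -> no flip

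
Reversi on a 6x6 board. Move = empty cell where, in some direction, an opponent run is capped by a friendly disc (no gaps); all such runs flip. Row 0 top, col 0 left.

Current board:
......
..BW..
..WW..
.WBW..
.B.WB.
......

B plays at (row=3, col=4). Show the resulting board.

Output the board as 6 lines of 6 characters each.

Answer: ......
..BW..
..WB..
.WBBB.
.B.WB.
......

Derivation:
Place B at (3,4); scan 8 dirs for brackets.
Dir NW: opp run (2,3) capped by B -> flip
Dir N: first cell '.' (not opp) -> no flip
Dir NE: first cell '.' (not opp) -> no flip
Dir W: opp run (3,3) capped by B -> flip
Dir E: first cell '.' (not opp) -> no flip
Dir SW: opp run (4,3), next='.' -> no flip
Dir S: first cell 'B' (not opp) -> no flip
Dir SE: first cell '.' (not opp) -> no flip
All flips: (2,3) (3,3)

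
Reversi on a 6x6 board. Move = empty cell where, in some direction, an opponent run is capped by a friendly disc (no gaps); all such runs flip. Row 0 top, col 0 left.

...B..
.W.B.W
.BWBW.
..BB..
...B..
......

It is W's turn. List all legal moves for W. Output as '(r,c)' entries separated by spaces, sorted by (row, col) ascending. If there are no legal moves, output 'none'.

(0,2): flips 1 -> legal
(0,4): flips 1 -> legal
(1,0): no bracket -> illegal
(1,2): no bracket -> illegal
(1,4): no bracket -> illegal
(2,0): flips 1 -> legal
(3,0): no bracket -> illegal
(3,1): flips 1 -> legal
(3,4): no bracket -> illegal
(4,1): no bracket -> illegal
(4,2): flips 2 -> legal
(4,4): flips 1 -> legal
(5,2): no bracket -> illegal
(5,3): no bracket -> illegal
(5,4): no bracket -> illegal

Answer: (0,2) (0,4) (2,0) (3,1) (4,2) (4,4)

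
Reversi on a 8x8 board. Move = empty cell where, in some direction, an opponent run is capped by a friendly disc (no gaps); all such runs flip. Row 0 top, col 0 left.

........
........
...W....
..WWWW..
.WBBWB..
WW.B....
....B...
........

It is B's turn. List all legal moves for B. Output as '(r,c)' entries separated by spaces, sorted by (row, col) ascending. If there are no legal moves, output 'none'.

(1,2): flips 2 -> legal
(1,3): flips 2 -> legal
(1,4): no bracket -> illegal
(2,1): flips 1 -> legal
(2,2): flips 1 -> legal
(2,4): flips 1 -> legal
(2,5): flips 2 -> legal
(2,6): flips 2 -> legal
(3,0): no bracket -> illegal
(3,1): no bracket -> illegal
(3,6): no bracket -> illegal
(4,0): flips 1 -> legal
(4,6): no bracket -> illegal
(5,2): no bracket -> illegal
(5,4): no bracket -> illegal
(5,5): no bracket -> illegal
(6,0): flips 1 -> legal
(6,1): no bracket -> illegal
(6,2): no bracket -> illegal

Answer: (1,2) (1,3) (2,1) (2,2) (2,4) (2,5) (2,6) (4,0) (6,0)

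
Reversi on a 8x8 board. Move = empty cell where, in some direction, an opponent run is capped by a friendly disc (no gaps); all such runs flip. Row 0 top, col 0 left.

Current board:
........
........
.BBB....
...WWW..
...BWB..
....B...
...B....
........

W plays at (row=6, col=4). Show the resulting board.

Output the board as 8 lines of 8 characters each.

Answer: ........
........
.BBB....
...WWW..
...BWB..
....W...
...BW...
........

Derivation:
Place W at (6,4); scan 8 dirs for brackets.
Dir NW: first cell '.' (not opp) -> no flip
Dir N: opp run (5,4) capped by W -> flip
Dir NE: first cell '.' (not opp) -> no flip
Dir W: opp run (6,3), next='.' -> no flip
Dir E: first cell '.' (not opp) -> no flip
Dir SW: first cell '.' (not opp) -> no flip
Dir S: first cell '.' (not opp) -> no flip
Dir SE: first cell '.' (not opp) -> no flip
All flips: (5,4)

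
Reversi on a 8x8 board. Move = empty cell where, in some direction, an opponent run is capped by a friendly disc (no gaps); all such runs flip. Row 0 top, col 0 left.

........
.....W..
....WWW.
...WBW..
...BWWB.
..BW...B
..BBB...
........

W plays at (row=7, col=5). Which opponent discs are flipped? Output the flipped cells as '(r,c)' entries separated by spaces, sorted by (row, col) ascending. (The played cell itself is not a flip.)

Dir NW: opp run (6,4) capped by W -> flip
Dir N: first cell '.' (not opp) -> no flip
Dir NE: first cell '.' (not opp) -> no flip
Dir W: first cell '.' (not opp) -> no flip
Dir E: first cell '.' (not opp) -> no flip
Dir SW: edge -> no flip
Dir S: edge -> no flip
Dir SE: edge -> no flip

Answer: (6,4)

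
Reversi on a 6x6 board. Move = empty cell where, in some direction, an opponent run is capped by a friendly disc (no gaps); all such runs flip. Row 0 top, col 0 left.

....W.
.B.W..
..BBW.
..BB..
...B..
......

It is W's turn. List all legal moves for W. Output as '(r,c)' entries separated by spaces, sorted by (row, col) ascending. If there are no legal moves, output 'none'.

Answer: (2,1) (3,1) (4,2) (5,3)

Derivation:
(0,0): no bracket -> illegal
(0,1): no bracket -> illegal
(0,2): no bracket -> illegal
(1,0): no bracket -> illegal
(1,2): no bracket -> illegal
(1,4): no bracket -> illegal
(2,0): no bracket -> illegal
(2,1): flips 2 -> legal
(3,1): flips 1 -> legal
(3,4): no bracket -> illegal
(4,1): no bracket -> illegal
(4,2): flips 1 -> legal
(4,4): no bracket -> illegal
(5,2): no bracket -> illegal
(5,3): flips 3 -> legal
(5,4): no bracket -> illegal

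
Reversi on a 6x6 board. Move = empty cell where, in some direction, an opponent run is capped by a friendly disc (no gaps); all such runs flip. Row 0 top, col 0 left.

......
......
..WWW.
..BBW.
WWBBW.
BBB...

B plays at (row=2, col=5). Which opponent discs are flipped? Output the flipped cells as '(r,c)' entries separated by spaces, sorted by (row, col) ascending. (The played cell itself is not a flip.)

Answer: (3,4)

Derivation:
Dir NW: first cell '.' (not opp) -> no flip
Dir N: first cell '.' (not opp) -> no flip
Dir NE: edge -> no flip
Dir W: opp run (2,4) (2,3) (2,2), next='.' -> no flip
Dir E: edge -> no flip
Dir SW: opp run (3,4) capped by B -> flip
Dir S: first cell '.' (not opp) -> no flip
Dir SE: edge -> no flip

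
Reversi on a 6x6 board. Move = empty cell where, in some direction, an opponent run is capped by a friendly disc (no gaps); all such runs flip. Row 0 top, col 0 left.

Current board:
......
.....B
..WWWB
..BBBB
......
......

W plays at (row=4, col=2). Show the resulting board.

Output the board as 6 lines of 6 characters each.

Place W at (4,2); scan 8 dirs for brackets.
Dir NW: first cell '.' (not opp) -> no flip
Dir N: opp run (3,2) capped by W -> flip
Dir NE: opp run (3,3) capped by W -> flip
Dir W: first cell '.' (not opp) -> no flip
Dir E: first cell '.' (not opp) -> no flip
Dir SW: first cell '.' (not opp) -> no flip
Dir S: first cell '.' (not opp) -> no flip
Dir SE: first cell '.' (not opp) -> no flip
All flips: (3,2) (3,3)

Answer: ......
.....B
..WWWB
..WWBB
..W...
......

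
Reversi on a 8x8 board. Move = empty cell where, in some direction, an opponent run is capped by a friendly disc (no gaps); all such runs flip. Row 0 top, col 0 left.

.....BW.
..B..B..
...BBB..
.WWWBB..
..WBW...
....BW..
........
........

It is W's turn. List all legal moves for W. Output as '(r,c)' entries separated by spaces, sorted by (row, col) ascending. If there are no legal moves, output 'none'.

Answer: (0,4) (1,3) (1,4) (2,6) (3,6) (5,3) (6,4) (6,5)

Derivation:
(0,1): no bracket -> illegal
(0,2): no bracket -> illegal
(0,3): no bracket -> illegal
(0,4): flips 1 -> legal
(1,1): no bracket -> illegal
(1,3): flips 1 -> legal
(1,4): flips 3 -> legal
(1,6): no bracket -> illegal
(2,1): no bracket -> illegal
(2,2): no bracket -> illegal
(2,6): flips 1 -> legal
(3,6): flips 2 -> legal
(4,5): no bracket -> illegal
(4,6): no bracket -> illegal
(5,2): no bracket -> illegal
(5,3): flips 2 -> legal
(6,3): no bracket -> illegal
(6,4): flips 1 -> legal
(6,5): flips 2 -> legal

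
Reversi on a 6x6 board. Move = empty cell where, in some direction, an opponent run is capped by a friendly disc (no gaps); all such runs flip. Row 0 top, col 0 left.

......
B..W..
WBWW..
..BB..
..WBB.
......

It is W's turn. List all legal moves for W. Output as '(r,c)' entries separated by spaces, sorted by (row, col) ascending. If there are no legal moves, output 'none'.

(0,0): flips 1 -> legal
(0,1): no bracket -> illegal
(1,1): no bracket -> illegal
(1,2): no bracket -> illegal
(2,4): flips 1 -> legal
(3,0): no bracket -> illegal
(3,1): no bracket -> illegal
(3,4): no bracket -> illegal
(3,5): no bracket -> illegal
(4,1): flips 1 -> legal
(4,5): flips 2 -> legal
(5,2): no bracket -> illegal
(5,3): flips 2 -> legal
(5,4): no bracket -> illegal
(5,5): flips 2 -> legal

Answer: (0,0) (2,4) (4,1) (4,5) (5,3) (5,5)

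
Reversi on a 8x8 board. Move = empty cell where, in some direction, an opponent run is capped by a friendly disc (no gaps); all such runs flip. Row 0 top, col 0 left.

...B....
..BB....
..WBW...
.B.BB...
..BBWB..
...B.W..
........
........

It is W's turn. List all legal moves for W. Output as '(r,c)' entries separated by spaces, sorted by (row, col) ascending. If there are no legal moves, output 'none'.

(0,1): no bracket -> illegal
(0,2): flips 2 -> legal
(0,4): flips 1 -> legal
(1,1): no bracket -> illegal
(1,4): no bracket -> illegal
(2,0): no bracket -> illegal
(2,1): no bracket -> illegal
(2,5): no bracket -> illegal
(3,0): no bracket -> illegal
(3,2): no bracket -> illegal
(3,5): flips 1 -> legal
(3,6): no bracket -> illegal
(4,0): flips 1 -> legal
(4,1): flips 2 -> legal
(4,6): flips 1 -> legal
(5,1): flips 2 -> legal
(5,2): no bracket -> illegal
(5,4): no bracket -> illegal
(5,6): no bracket -> illegal
(6,2): flips 1 -> legal
(6,3): no bracket -> illegal
(6,4): no bracket -> illegal

Answer: (0,2) (0,4) (3,5) (4,0) (4,1) (4,6) (5,1) (6,2)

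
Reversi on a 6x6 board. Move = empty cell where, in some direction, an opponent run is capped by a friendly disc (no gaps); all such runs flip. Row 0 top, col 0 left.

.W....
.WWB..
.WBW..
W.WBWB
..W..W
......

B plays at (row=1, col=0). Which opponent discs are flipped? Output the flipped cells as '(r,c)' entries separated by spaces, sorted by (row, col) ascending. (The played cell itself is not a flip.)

Answer: (1,1) (1,2)

Derivation:
Dir NW: edge -> no flip
Dir N: first cell '.' (not opp) -> no flip
Dir NE: opp run (0,1), next=edge -> no flip
Dir W: edge -> no flip
Dir E: opp run (1,1) (1,2) capped by B -> flip
Dir SW: edge -> no flip
Dir S: first cell '.' (not opp) -> no flip
Dir SE: opp run (2,1) (3,2), next='.' -> no flip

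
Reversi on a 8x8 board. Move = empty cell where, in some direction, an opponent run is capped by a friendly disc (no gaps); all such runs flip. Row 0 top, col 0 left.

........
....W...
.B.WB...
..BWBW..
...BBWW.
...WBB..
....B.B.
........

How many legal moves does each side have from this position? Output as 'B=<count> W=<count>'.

-- B to move --
(0,3): no bracket -> illegal
(0,4): flips 1 -> legal
(0,5): flips 2 -> legal
(1,2): flips 1 -> legal
(1,3): flips 2 -> legal
(1,5): no bracket -> illegal
(2,2): flips 2 -> legal
(2,5): flips 2 -> legal
(2,6): flips 1 -> legal
(3,6): flips 2 -> legal
(3,7): flips 1 -> legal
(4,2): flips 2 -> legal
(4,7): flips 2 -> legal
(5,2): flips 1 -> legal
(5,6): flips 1 -> legal
(5,7): flips 2 -> legal
(6,2): flips 1 -> legal
(6,3): flips 1 -> legal
B mobility = 16
-- W to move --
(1,0): no bracket -> illegal
(1,1): no bracket -> illegal
(1,2): no bracket -> illegal
(1,3): flips 1 -> legal
(1,5): flips 1 -> legal
(2,0): no bracket -> illegal
(2,2): no bracket -> illegal
(2,5): flips 1 -> legal
(3,0): no bracket -> illegal
(3,1): flips 1 -> legal
(4,1): flips 1 -> legal
(4,2): flips 2 -> legal
(5,2): no bracket -> illegal
(5,6): flips 2 -> legal
(5,7): no bracket -> illegal
(6,3): flips 1 -> legal
(6,5): flips 1 -> legal
(6,7): no bracket -> illegal
(7,3): flips 2 -> legal
(7,4): flips 5 -> legal
(7,5): flips 1 -> legal
(7,6): no bracket -> illegal
(7,7): flips 3 -> legal
W mobility = 13

Answer: B=16 W=13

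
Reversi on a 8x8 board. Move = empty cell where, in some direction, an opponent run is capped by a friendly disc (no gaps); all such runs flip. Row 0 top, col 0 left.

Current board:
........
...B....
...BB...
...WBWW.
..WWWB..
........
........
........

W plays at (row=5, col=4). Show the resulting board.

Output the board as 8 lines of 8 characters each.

Answer: ........
...B....
...BB...
...WBWW.
..WWWW..
....W...
........
........

Derivation:
Place W at (5,4); scan 8 dirs for brackets.
Dir NW: first cell 'W' (not opp) -> no flip
Dir N: first cell 'W' (not opp) -> no flip
Dir NE: opp run (4,5) capped by W -> flip
Dir W: first cell '.' (not opp) -> no flip
Dir E: first cell '.' (not opp) -> no flip
Dir SW: first cell '.' (not opp) -> no flip
Dir S: first cell '.' (not opp) -> no flip
Dir SE: first cell '.' (not opp) -> no flip
All flips: (4,5)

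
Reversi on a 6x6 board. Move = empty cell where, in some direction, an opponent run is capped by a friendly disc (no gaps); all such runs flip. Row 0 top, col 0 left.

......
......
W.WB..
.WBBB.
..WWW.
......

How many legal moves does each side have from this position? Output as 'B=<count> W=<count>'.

Answer: B=9 W=5

Derivation:
-- B to move --
(1,0): no bracket -> illegal
(1,1): flips 1 -> legal
(1,2): flips 1 -> legal
(1,3): no bracket -> illegal
(2,1): flips 1 -> legal
(3,0): flips 1 -> legal
(3,5): no bracket -> illegal
(4,0): no bracket -> illegal
(4,1): no bracket -> illegal
(4,5): no bracket -> illegal
(5,1): flips 1 -> legal
(5,2): flips 2 -> legal
(5,3): flips 1 -> legal
(5,4): flips 2 -> legal
(5,5): flips 1 -> legal
B mobility = 9
-- W to move --
(1,2): no bracket -> illegal
(1,3): flips 2 -> legal
(1,4): no bracket -> illegal
(2,1): flips 1 -> legal
(2,4): flips 3 -> legal
(2,5): flips 1 -> legal
(3,5): flips 3 -> legal
(4,1): no bracket -> illegal
(4,5): no bracket -> illegal
W mobility = 5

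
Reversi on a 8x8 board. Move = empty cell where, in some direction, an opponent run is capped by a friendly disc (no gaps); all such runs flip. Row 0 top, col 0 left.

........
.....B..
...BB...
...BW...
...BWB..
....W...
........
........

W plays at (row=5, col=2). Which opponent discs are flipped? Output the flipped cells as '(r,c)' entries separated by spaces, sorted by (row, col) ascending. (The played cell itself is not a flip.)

Answer: (4,3)

Derivation:
Dir NW: first cell '.' (not opp) -> no flip
Dir N: first cell '.' (not opp) -> no flip
Dir NE: opp run (4,3) capped by W -> flip
Dir W: first cell '.' (not opp) -> no flip
Dir E: first cell '.' (not opp) -> no flip
Dir SW: first cell '.' (not opp) -> no flip
Dir S: first cell '.' (not opp) -> no flip
Dir SE: first cell '.' (not opp) -> no flip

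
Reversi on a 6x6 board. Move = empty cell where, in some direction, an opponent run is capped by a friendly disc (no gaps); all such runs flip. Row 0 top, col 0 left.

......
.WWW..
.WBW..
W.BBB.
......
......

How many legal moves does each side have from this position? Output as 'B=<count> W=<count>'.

-- B to move --
(0,0): flips 1 -> legal
(0,1): flips 2 -> legal
(0,2): flips 1 -> legal
(0,3): flips 2 -> legal
(0,4): flips 1 -> legal
(1,0): flips 1 -> legal
(1,4): flips 1 -> legal
(2,0): flips 1 -> legal
(2,4): flips 1 -> legal
(3,1): no bracket -> illegal
(4,0): no bracket -> illegal
(4,1): no bracket -> illegal
B mobility = 9
-- W to move --
(2,4): no bracket -> illegal
(2,5): no bracket -> illegal
(3,1): flips 1 -> legal
(3,5): no bracket -> illegal
(4,1): flips 1 -> legal
(4,2): flips 2 -> legal
(4,3): flips 2 -> legal
(4,4): flips 2 -> legal
(4,5): flips 1 -> legal
W mobility = 6

Answer: B=9 W=6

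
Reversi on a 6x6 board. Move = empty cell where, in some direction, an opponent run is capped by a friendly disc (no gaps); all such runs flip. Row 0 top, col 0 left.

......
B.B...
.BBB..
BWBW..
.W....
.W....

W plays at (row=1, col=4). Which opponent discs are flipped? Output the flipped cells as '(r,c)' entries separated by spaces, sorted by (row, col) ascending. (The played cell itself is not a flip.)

Answer: (2,3) (3,2)

Derivation:
Dir NW: first cell '.' (not opp) -> no flip
Dir N: first cell '.' (not opp) -> no flip
Dir NE: first cell '.' (not opp) -> no flip
Dir W: first cell '.' (not opp) -> no flip
Dir E: first cell '.' (not opp) -> no flip
Dir SW: opp run (2,3) (3,2) capped by W -> flip
Dir S: first cell '.' (not opp) -> no flip
Dir SE: first cell '.' (not opp) -> no flip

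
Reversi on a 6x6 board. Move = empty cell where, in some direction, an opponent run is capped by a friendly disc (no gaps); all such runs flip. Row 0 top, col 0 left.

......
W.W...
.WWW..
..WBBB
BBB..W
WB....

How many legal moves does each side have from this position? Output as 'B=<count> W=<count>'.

-- B to move --
(0,0): no bracket -> illegal
(0,1): flips 2 -> legal
(0,2): flips 3 -> legal
(0,3): no bracket -> illegal
(1,1): flips 1 -> legal
(1,3): flips 1 -> legal
(1,4): flips 2 -> legal
(2,0): no bracket -> illegal
(2,4): no bracket -> illegal
(3,0): no bracket -> illegal
(3,1): flips 1 -> legal
(4,3): no bracket -> illegal
(4,4): no bracket -> illegal
(5,4): no bracket -> illegal
(5,5): flips 1 -> legal
B mobility = 7
-- W to move --
(2,4): no bracket -> illegal
(2,5): flips 1 -> legal
(3,0): flips 1 -> legal
(3,1): no bracket -> illegal
(4,3): flips 1 -> legal
(4,4): flips 1 -> legal
(5,2): flips 2 -> legal
(5,3): no bracket -> illegal
W mobility = 5

Answer: B=7 W=5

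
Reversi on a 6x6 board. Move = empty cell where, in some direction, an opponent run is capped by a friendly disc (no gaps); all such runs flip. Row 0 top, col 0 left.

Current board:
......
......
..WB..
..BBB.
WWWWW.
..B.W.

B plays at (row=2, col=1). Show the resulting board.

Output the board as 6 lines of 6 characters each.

Answer: ......
......
.BBB..
..BBB.
WWWWW.
..B.W.

Derivation:
Place B at (2,1); scan 8 dirs for brackets.
Dir NW: first cell '.' (not opp) -> no flip
Dir N: first cell '.' (not opp) -> no flip
Dir NE: first cell '.' (not opp) -> no flip
Dir W: first cell '.' (not opp) -> no flip
Dir E: opp run (2,2) capped by B -> flip
Dir SW: first cell '.' (not opp) -> no flip
Dir S: first cell '.' (not opp) -> no flip
Dir SE: first cell 'B' (not opp) -> no flip
All flips: (2,2)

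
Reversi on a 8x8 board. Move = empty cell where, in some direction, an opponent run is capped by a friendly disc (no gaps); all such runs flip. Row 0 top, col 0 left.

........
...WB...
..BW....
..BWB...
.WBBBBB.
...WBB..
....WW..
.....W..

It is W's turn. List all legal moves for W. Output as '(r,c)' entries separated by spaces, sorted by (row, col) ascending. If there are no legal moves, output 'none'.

(0,3): no bracket -> illegal
(0,4): no bracket -> illegal
(0,5): flips 1 -> legal
(1,1): flips 1 -> legal
(1,2): no bracket -> illegal
(1,5): flips 1 -> legal
(2,1): flips 4 -> legal
(2,4): flips 3 -> legal
(2,5): no bracket -> illegal
(3,1): flips 3 -> legal
(3,5): flips 4 -> legal
(3,6): no bracket -> illegal
(3,7): flips 2 -> legal
(4,7): flips 5 -> legal
(5,1): flips 1 -> legal
(5,2): no bracket -> illegal
(5,6): flips 4 -> legal
(5,7): no bracket -> illegal
(6,3): no bracket -> illegal
(6,6): flips 2 -> legal

Answer: (0,5) (1,1) (1,5) (2,1) (2,4) (3,1) (3,5) (3,7) (4,7) (5,1) (5,6) (6,6)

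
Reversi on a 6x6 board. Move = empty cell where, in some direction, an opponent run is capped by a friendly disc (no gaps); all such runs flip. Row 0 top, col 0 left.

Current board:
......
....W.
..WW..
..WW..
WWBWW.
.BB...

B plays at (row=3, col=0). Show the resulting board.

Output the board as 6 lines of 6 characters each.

Place B at (3,0); scan 8 dirs for brackets.
Dir NW: edge -> no flip
Dir N: first cell '.' (not opp) -> no flip
Dir NE: first cell '.' (not opp) -> no flip
Dir W: edge -> no flip
Dir E: first cell '.' (not opp) -> no flip
Dir SW: edge -> no flip
Dir S: opp run (4,0), next='.' -> no flip
Dir SE: opp run (4,1) capped by B -> flip
All flips: (4,1)

Answer: ......
....W.
..WW..
B.WW..
WBBWW.
.BB...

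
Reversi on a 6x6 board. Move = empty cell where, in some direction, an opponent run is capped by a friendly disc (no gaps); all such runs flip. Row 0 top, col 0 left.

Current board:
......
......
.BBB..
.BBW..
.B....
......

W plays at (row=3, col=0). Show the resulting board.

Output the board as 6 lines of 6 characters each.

Answer: ......
......
.BBB..
WWWW..
.B....
......

Derivation:
Place W at (3,0); scan 8 dirs for brackets.
Dir NW: edge -> no flip
Dir N: first cell '.' (not opp) -> no flip
Dir NE: opp run (2,1), next='.' -> no flip
Dir W: edge -> no flip
Dir E: opp run (3,1) (3,2) capped by W -> flip
Dir SW: edge -> no flip
Dir S: first cell '.' (not opp) -> no flip
Dir SE: opp run (4,1), next='.' -> no flip
All flips: (3,1) (3,2)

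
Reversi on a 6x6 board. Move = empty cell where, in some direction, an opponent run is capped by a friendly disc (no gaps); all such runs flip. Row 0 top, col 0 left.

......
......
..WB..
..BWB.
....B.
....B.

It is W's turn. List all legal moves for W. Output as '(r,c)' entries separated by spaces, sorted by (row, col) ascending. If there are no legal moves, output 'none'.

Answer: (1,3) (2,4) (3,1) (3,5) (4,2) (5,5)

Derivation:
(1,2): no bracket -> illegal
(1,3): flips 1 -> legal
(1,4): no bracket -> illegal
(2,1): no bracket -> illegal
(2,4): flips 1 -> legal
(2,5): no bracket -> illegal
(3,1): flips 1 -> legal
(3,5): flips 1 -> legal
(4,1): no bracket -> illegal
(4,2): flips 1 -> legal
(4,3): no bracket -> illegal
(4,5): no bracket -> illegal
(5,3): no bracket -> illegal
(5,5): flips 1 -> legal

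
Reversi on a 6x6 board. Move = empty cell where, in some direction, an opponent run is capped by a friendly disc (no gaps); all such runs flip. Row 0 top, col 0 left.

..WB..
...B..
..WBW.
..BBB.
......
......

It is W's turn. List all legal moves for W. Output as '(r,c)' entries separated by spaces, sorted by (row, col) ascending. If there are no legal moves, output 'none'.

Answer: (0,4) (4,2) (4,4)

Derivation:
(0,4): flips 2 -> legal
(1,2): no bracket -> illegal
(1,4): no bracket -> illegal
(2,1): no bracket -> illegal
(2,5): no bracket -> illegal
(3,1): no bracket -> illegal
(3,5): no bracket -> illegal
(4,1): no bracket -> illegal
(4,2): flips 2 -> legal
(4,3): no bracket -> illegal
(4,4): flips 2 -> legal
(4,5): no bracket -> illegal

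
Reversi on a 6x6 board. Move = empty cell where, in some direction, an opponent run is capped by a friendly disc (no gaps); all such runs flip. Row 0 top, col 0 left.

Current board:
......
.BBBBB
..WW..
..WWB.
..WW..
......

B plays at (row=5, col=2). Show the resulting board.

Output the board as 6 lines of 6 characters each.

Place B at (5,2); scan 8 dirs for brackets.
Dir NW: first cell '.' (not opp) -> no flip
Dir N: opp run (4,2) (3,2) (2,2) capped by B -> flip
Dir NE: opp run (4,3) capped by B -> flip
Dir W: first cell '.' (not opp) -> no flip
Dir E: first cell '.' (not opp) -> no flip
Dir SW: edge -> no flip
Dir S: edge -> no flip
Dir SE: edge -> no flip
All flips: (2,2) (3,2) (4,2) (4,3)

Answer: ......
.BBBBB
..BW..
..BWB.
..BB..
..B...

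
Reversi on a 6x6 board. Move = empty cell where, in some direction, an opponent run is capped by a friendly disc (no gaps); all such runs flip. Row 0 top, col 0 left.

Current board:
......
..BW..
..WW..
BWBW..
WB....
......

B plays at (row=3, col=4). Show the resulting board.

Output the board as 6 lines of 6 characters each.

Answer: ......
..BW..
..WB..
BWBBB.
WB....
......

Derivation:
Place B at (3,4); scan 8 dirs for brackets.
Dir NW: opp run (2,3) capped by B -> flip
Dir N: first cell '.' (not opp) -> no flip
Dir NE: first cell '.' (not opp) -> no flip
Dir W: opp run (3,3) capped by B -> flip
Dir E: first cell '.' (not opp) -> no flip
Dir SW: first cell '.' (not opp) -> no flip
Dir S: first cell '.' (not opp) -> no flip
Dir SE: first cell '.' (not opp) -> no flip
All flips: (2,3) (3,3)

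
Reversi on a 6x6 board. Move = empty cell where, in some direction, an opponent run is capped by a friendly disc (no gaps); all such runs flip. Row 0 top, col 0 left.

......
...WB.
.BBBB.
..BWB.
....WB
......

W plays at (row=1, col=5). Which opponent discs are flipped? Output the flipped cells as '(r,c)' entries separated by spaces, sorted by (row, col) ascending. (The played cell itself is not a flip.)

Answer: (1,4) (2,4)

Derivation:
Dir NW: first cell '.' (not opp) -> no flip
Dir N: first cell '.' (not opp) -> no flip
Dir NE: edge -> no flip
Dir W: opp run (1,4) capped by W -> flip
Dir E: edge -> no flip
Dir SW: opp run (2,4) capped by W -> flip
Dir S: first cell '.' (not opp) -> no flip
Dir SE: edge -> no flip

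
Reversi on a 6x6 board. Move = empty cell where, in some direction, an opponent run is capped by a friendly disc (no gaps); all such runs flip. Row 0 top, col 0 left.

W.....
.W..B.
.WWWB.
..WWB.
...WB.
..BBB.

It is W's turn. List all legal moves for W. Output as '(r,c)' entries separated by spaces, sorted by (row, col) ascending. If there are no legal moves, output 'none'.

(0,3): no bracket -> illegal
(0,4): no bracket -> illegal
(0,5): flips 1 -> legal
(1,3): no bracket -> illegal
(1,5): flips 1 -> legal
(2,5): flips 2 -> legal
(3,5): flips 1 -> legal
(4,1): no bracket -> illegal
(4,2): no bracket -> illegal
(4,5): flips 2 -> legal
(5,1): no bracket -> illegal
(5,5): flips 1 -> legal

Answer: (0,5) (1,5) (2,5) (3,5) (4,5) (5,5)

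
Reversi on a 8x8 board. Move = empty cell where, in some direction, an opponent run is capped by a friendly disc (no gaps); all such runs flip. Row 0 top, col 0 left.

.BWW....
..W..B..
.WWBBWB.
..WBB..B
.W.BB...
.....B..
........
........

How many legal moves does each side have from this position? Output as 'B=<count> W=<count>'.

Answer: B=8 W=9

Derivation:
-- B to move --
(0,4): flips 2 -> legal
(1,0): flips 2 -> legal
(1,1): flips 1 -> legal
(1,3): no bracket -> illegal
(1,4): no bracket -> illegal
(1,6): flips 1 -> legal
(2,0): flips 2 -> legal
(3,0): no bracket -> illegal
(3,1): flips 1 -> legal
(3,5): flips 1 -> legal
(3,6): no bracket -> illegal
(4,0): no bracket -> illegal
(4,2): no bracket -> illegal
(5,0): flips 2 -> legal
(5,1): no bracket -> illegal
(5,2): no bracket -> illegal
B mobility = 8
-- W to move --
(0,0): flips 1 -> legal
(0,4): no bracket -> illegal
(0,5): flips 1 -> legal
(0,6): no bracket -> illegal
(1,0): no bracket -> illegal
(1,1): no bracket -> illegal
(1,3): no bracket -> illegal
(1,4): flips 1 -> legal
(1,6): no bracket -> illegal
(1,7): no bracket -> illegal
(2,7): flips 1 -> legal
(3,5): flips 2 -> legal
(3,6): no bracket -> illegal
(4,2): no bracket -> illegal
(4,5): flips 2 -> legal
(4,6): no bracket -> illegal
(4,7): no bracket -> illegal
(5,2): flips 2 -> legal
(5,3): no bracket -> illegal
(5,4): flips 1 -> legal
(5,6): no bracket -> illegal
(6,4): no bracket -> illegal
(6,5): no bracket -> illegal
(6,6): flips 3 -> legal
W mobility = 9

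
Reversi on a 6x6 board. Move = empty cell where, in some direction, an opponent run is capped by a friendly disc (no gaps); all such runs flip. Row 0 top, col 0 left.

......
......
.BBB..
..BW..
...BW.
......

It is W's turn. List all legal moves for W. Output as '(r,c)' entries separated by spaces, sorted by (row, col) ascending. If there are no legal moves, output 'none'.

Answer: (1,1) (1,3) (3,1) (4,2) (5,3)

Derivation:
(1,0): no bracket -> illegal
(1,1): flips 1 -> legal
(1,2): no bracket -> illegal
(1,3): flips 1 -> legal
(1,4): no bracket -> illegal
(2,0): no bracket -> illegal
(2,4): no bracket -> illegal
(3,0): no bracket -> illegal
(3,1): flips 1 -> legal
(3,4): no bracket -> illegal
(4,1): no bracket -> illegal
(4,2): flips 1 -> legal
(5,2): no bracket -> illegal
(5,3): flips 1 -> legal
(5,4): no bracket -> illegal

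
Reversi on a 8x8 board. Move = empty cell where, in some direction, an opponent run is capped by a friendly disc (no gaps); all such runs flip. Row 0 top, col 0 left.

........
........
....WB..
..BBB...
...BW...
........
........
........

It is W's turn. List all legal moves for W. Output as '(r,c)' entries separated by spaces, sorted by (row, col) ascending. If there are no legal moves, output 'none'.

Answer: (2,2) (2,6) (4,2)

Derivation:
(1,4): no bracket -> illegal
(1,5): no bracket -> illegal
(1,6): no bracket -> illegal
(2,1): no bracket -> illegal
(2,2): flips 1 -> legal
(2,3): no bracket -> illegal
(2,6): flips 1 -> legal
(3,1): no bracket -> illegal
(3,5): no bracket -> illegal
(3,6): no bracket -> illegal
(4,1): no bracket -> illegal
(4,2): flips 2 -> legal
(4,5): no bracket -> illegal
(5,2): no bracket -> illegal
(5,3): no bracket -> illegal
(5,4): no bracket -> illegal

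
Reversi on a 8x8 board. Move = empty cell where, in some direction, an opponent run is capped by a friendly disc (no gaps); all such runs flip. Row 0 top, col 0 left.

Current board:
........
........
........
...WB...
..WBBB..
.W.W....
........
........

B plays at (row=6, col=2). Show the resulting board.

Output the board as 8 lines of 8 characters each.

Place B at (6,2); scan 8 dirs for brackets.
Dir NW: opp run (5,1), next='.' -> no flip
Dir N: first cell '.' (not opp) -> no flip
Dir NE: opp run (5,3) capped by B -> flip
Dir W: first cell '.' (not opp) -> no flip
Dir E: first cell '.' (not opp) -> no flip
Dir SW: first cell '.' (not opp) -> no flip
Dir S: first cell '.' (not opp) -> no flip
Dir SE: first cell '.' (not opp) -> no flip
All flips: (5,3)

Answer: ........
........
........
...WB...
..WBBB..
.W.B....
..B.....
........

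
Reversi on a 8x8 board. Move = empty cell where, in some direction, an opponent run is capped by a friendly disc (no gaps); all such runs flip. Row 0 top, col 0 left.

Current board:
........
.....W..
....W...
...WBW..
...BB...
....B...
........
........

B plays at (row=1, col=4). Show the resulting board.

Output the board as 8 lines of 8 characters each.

Answer: ........
....BW..
....B...
...WBW..
...BB...
....B...
........
........

Derivation:
Place B at (1,4); scan 8 dirs for brackets.
Dir NW: first cell '.' (not opp) -> no flip
Dir N: first cell '.' (not opp) -> no flip
Dir NE: first cell '.' (not opp) -> no flip
Dir W: first cell '.' (not opp) -> no flip
Dir E: opp run (1,5), next='.' -> no flip
Dir SW: first cell '.' (not opp) -> no flip
Dir S: opp run (2,4) capped by B -> flip
Dir SE: first cell '.' (not opp) -> no flip
All flips: (2,4)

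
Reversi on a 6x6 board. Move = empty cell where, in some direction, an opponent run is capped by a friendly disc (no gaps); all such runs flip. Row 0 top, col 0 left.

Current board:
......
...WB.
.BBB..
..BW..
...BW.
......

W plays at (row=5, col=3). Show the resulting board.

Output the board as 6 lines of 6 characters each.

Place W at (5,3); scan 8 dirs for brackets.
Dir NW: first cell '.' (not opp) -> no flip
Dir N: opp run (4,3) capped by W -> flip
Dir NE: first cell 'W' (not opp) -> no flip
Dir W: first cell '.' (not opp) -> no flip
Dir E: first cell '.' (not opp) -> no flip
Dir SW: edge -> no flip
Dir S: edge -> no flip
Dir SE: edge -> no flip
All flips: (4,3)

Answer: ......
...WB.
.BBB..
..BW..
...WW.
...W..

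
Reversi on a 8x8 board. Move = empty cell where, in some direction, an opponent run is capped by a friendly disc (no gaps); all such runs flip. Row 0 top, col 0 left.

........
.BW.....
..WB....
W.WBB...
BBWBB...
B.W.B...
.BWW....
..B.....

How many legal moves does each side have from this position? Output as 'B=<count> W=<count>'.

-- B to move --
(0,1): flips 1 -> legal
(0,2): flips 6 -> legal
(0,3): no bracket -> illegal
(1,3): flips 1 -> legal
(2,0): flips 1 -> legal
(2,1): flips 2 -> legal
(3,1): flips 1 -> legal
(5,1): flips 1 -> legal
(5,3): no bracket -> illegal
(6,4): flips 2 -> legal
(7,1): no bracket -> illegal
(7,3): no bracket -> illegal
(7,4): flips 2 -> legal
B mobility = 9
-- W to move --
(0,0): flips 1 -> legal
(0,1): no bracket -> illegal
(0,2): no bracket -> illegal
(1,0): flips 1 -> legal
(1,3): no bracket -> illegal
(1,4): flips 1 -> legal
(2,0): no bracket -> illegal
(2,1): no bracket -> illegal
(2,4): flips 2 -> legal
(2,5): flips 2 -> legal
(3,1): no bracket -> illegal
(3,5): flips 2 -> legal
(4,5): flips 5 -> legal
(5,1): no bracket -> illegal
(5,3): no bracket -> illegal
(5,5): flips 2 -> legal
(6,0): flips 3 -> legal
(6,4): no bracket -> illegal
(6,5): flips 2 -> legal
(7,0): flips 1 -> legal
(7,1): no bracket -> illegal
(7,3): no bracket -> illegal
W mobility = 11

Answer: B=9 W=11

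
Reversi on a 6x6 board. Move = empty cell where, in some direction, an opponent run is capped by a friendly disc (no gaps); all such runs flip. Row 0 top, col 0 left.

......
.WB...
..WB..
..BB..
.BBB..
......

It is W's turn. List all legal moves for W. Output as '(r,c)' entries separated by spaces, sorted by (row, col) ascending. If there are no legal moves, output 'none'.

Answer: (0,2) (1,3) (2,4) (4,4) (5,2)

Derivation:
(0,1): no bracket -> illegal
(0,2): flips 1 -> legal
(0,3): no bracket -> illegal
(1,3): flips 1 -> legal
(1,4): no bracket -> illegal
(2,1): no bracket -> illegal
(2,4): flips 1 -> legal
(3,0): no bracket -> illegal
(3,1): no bracket -> illegal
(3,4): no bracket -> illegal
(4,0): no bracket -> illegal
(4,4): flips 1 -> legal
(5,0): no bracket -> illegal
(5,1): no bracket -> illegal
(5,2): flips 2 -> legal
(5,3): no bracket -> illegal
(5,4): no bracket -> illegal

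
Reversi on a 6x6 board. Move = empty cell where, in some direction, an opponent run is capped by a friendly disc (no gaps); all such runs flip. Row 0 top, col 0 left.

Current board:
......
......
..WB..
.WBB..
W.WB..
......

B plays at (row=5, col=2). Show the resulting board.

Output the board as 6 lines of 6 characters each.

Place B at (5,2); scan 8 dirs for brackets.
Dir NW: first cell '.' (not opp) -> no flip
Dir N: opp run (4,2) capped by B -> flip
Dir NE: first cell 'B' (not opp) -> no flip
Dir W: first cell '.' (not opp) -> no flip
Dir E: first cell '.' (not opp) -> no flip
Dir SW: edge -> no flip
Dir S: edge -> no flip
Dir SE: edge -> no flip
All flips: (4,2)

Answer: ......
......
..WB..
.WBB..
W.BB..
..B...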